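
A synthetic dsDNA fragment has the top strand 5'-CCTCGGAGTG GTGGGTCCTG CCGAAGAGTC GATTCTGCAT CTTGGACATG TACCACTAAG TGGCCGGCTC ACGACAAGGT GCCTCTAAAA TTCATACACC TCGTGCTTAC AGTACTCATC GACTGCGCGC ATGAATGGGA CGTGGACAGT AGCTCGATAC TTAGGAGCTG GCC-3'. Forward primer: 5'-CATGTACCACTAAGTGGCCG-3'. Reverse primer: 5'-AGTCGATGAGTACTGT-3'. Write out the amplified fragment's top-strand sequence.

Forward primer CATGTACCACTAAGTGGCCG is found on the top strand at positions 47–66.
The reverse primer's reverse complement is ACAGTACTCATCGACT, which matches the template at positions 109–124.
The product is the template from position 47 through 124 (78 bp).

5'-CATGTACCACTAAGTGGCCGGCTCACGACAAGGTGCCTCTAAAATTCATACACCTCGTGCTTACAGTACTCATCGACT-3'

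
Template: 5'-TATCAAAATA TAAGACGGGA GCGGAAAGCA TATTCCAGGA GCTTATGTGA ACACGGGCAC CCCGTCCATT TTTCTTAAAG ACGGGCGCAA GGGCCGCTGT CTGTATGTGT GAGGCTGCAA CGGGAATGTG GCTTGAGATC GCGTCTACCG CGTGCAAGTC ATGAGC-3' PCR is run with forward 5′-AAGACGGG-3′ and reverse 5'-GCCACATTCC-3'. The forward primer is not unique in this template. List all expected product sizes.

The forward primer AAGACGGG matches the top strand at positions 12–19, 78–85.
The reverse primer's reverse complement is GGAATGTGGC, matching at positions 123–132.
Each forward site pairs with the reverse site to give a product ending at position 132: sizes 121, 55 bp.

121 bp, 55 bp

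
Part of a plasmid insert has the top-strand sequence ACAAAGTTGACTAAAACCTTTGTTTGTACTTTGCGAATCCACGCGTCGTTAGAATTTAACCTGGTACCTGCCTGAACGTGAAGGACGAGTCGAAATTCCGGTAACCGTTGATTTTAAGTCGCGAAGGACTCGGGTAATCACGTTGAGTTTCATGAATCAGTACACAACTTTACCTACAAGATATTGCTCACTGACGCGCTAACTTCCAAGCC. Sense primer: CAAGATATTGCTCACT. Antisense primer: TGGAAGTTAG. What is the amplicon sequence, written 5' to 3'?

Forward primer CAAGATATTGCTCACT is found on the top strand at positions 177–192.
Taking the reverse complement of TGGAAGTTAG gives CTAACTTCCA, found at positions 199–208 on the template; the primer anneals here to the top strand with its 3' end pointing upstream.
The product is the template from position 177 through 208 (32 bp).

5'-CAAGATATTGCTCACTGACGCGCTAACTTCCA-3'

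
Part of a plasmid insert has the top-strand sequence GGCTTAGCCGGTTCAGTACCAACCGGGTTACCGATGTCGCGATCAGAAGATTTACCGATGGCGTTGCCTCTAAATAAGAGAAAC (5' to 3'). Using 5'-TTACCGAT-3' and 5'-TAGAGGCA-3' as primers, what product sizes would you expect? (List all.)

The forward primer TTACCGAT matches the top strand at positions 28–35, 52–59.
The reverse primer's reverse complement is TGCCTCTA, matching at positions 65–72.
Each forward site pairs with the reverse site to give a product ending at position 72: sizes 45, 21 bp.

45 bp, 21 bp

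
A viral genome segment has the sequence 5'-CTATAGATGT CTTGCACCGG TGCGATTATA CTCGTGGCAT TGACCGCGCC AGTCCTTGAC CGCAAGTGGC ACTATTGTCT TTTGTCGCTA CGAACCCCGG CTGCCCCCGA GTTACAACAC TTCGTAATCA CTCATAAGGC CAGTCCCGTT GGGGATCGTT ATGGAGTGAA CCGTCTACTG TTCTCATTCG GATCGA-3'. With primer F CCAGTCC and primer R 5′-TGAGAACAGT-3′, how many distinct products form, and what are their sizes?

Two products: 138 bp, 47 bp

The forward primer CCAGTCC matches the top strand at positions 49–55, 140–146.
The reverse primer's reverse complement is ACTGTTCTCA, matching at positions 177–186.
Each forward site pairs with the reverse site to give a product ending at position 186: sizes 138, 47 bp.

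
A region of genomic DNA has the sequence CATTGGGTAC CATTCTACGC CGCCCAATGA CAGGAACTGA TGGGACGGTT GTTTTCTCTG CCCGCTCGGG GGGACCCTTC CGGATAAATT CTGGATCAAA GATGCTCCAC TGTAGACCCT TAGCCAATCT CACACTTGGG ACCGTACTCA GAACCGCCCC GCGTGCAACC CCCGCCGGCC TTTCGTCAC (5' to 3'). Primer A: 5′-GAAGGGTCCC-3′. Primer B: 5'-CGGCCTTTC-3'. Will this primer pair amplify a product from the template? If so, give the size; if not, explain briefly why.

Primer A (GAAGGGTCCC) has reverse complement GGGACCCTTC, which matches the top strand at positions 71–80; primer A anneals to the top strand there with its 3' end pointing upstream toward position 71.
Primer B (CGGCCTTTC) matches the top strand directly at positions 176–184; it anneals to the bottom strand with its 3' end pointing downstream toward position 184.
The 3' ends diverge (primer A extends toward position 1, primer B toward position 189), so the primers never converge on a shared product.

No product — the primers' 3' ends point away from each other.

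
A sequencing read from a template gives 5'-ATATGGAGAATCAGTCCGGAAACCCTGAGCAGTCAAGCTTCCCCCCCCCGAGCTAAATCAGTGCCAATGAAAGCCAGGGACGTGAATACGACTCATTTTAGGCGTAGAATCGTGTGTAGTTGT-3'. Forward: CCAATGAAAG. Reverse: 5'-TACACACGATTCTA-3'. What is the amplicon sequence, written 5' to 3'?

Scanning the template, CCAATGAAAG occurs at positions 64–73; this primer anneals to the bottom strand there with its 3' end pointing downstream.
Taking the reverse complement of TACACACGATTCTA gives TAGAATCGTGTGTA, found at positions 105–118 on the template; the primer anneals here to the top strand with its 3' end pointing upstream.
The product is the template from position 64 through 118 (55 bp).

5'-CCAATGAAAGCCAGGGACGTGAATACGACTCATTTTAGGCGTAGAATCGTGTGTA-3'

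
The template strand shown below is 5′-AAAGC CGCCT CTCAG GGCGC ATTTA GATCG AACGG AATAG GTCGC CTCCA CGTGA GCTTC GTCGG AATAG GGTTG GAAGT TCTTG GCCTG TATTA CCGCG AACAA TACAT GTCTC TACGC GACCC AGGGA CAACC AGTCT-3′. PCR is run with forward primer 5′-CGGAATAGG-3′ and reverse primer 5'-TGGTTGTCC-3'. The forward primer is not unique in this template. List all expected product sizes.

104 bp, 74 bp

The forward primer CGGAATAGG matches the top strand at positions 33–41, 63–71.
The reverse primer's reverse complement is GGACAACCA, matching at positions 128–136.
Each forward site pairs with the reverse site to give a product ending at position 136: sizes 104, 74 bp.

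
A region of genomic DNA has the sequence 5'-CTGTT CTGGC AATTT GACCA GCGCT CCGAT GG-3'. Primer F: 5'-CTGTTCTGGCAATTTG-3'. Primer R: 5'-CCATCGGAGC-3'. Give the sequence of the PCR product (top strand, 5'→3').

Scanning the template, CTGTTCTGGCAATTTG occurs at positions 1–16; this primer anneals to the bottom strand there with its 3' end pointing downstream.
The reverse primer's reverse complement is GCTCCGATGG, which matches the template at positions 23–32.
The product is the template from position 1 through 32 (32 bp).

5'-CTGTTCTGGCAATTTGACCAGCGCTCCGATGG-3'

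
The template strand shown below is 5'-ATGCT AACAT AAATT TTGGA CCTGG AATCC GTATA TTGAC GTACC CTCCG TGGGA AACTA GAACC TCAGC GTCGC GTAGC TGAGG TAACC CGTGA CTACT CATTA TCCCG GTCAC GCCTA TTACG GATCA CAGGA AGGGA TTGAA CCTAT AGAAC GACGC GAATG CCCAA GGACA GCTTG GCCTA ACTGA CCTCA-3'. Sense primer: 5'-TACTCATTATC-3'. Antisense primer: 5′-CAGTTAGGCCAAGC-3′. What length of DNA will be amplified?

Forward primer TACTCATTATC is found on the top strand at positions 97–107.
Reverse complement of the reverse primer: GCTTGGCCTAACTG. This occurs on the top strand at positions 176–189.
The product runs from position 97 to position 189, so its length is 189 − 97 + 1 = 93 bp.

93 bp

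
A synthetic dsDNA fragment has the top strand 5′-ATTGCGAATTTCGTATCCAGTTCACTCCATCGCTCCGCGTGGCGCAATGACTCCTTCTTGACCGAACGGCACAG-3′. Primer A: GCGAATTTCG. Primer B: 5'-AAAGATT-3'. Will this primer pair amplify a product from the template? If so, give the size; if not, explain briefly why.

No product — primer B has no binding site in the template.

Primer B (AAAGATT) does not match the top strand, and its reverse complement AATCTTT does not match either.
With no annealing site for primer B, no amplification occurs.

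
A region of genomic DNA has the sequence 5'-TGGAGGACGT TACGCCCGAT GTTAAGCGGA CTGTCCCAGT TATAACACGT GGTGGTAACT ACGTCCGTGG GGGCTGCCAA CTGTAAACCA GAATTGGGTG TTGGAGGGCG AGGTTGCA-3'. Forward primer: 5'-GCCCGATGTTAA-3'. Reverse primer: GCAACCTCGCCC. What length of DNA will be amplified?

Scanning the template, GCCCGATGTTAA occurs at positions 14–25; this primer anneals to the bottom strand there with its 3' end pointing downstream.
Taking the reverse complement of GCAACCTCGCCC gives GGGCGAGGTTGC, found at positions 106–117 on the template; the primer anneals here to the top strand with its 3' end pointing upstream.
The product runs from position 14 to position 117, so its length is 117 − 14 + 1 = 104 bp.

104 bp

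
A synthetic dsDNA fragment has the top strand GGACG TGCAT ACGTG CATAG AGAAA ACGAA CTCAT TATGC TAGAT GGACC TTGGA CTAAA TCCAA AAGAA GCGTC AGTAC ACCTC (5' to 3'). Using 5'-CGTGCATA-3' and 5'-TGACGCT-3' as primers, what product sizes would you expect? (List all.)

73 bp, 65 bp

The forward primer CGTGCATA matches the top strand at positions 4–11, 12–19.
The reverse primer's reverse complement is AGCGTCA, matching at positions 70–76.
Each forward site pairs with the reverse site to give a product ending at position 76: sizes 73, 65 bp.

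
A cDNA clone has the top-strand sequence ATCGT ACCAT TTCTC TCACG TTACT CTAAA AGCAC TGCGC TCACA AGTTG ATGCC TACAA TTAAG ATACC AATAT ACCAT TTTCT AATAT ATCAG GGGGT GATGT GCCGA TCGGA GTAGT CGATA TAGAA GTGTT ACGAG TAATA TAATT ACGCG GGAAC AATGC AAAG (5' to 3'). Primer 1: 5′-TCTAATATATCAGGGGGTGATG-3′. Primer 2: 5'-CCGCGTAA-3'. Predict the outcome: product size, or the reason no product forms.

Primer 1 (TCTAATATATCAGGGGGTGATG) matches the top strand at positions 83–104; it acts as a forward primer.
Primer 2's reverse complement is TTACGCGG, matching the top strand at positions 149–156; it acts as a reverse primer.
The 3' ends face each other across positions 83–156, giving a 74 bp product.

Yes — a 74 bp product.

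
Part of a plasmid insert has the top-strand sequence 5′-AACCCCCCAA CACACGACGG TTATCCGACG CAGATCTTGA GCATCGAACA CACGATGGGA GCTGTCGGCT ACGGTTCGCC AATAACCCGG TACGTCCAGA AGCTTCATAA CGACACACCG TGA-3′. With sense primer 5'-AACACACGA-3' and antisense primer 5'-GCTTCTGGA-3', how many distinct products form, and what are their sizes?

The forward primer AACACACGA matches the top strand at positions 9–17, 47–55.
The reverse primer's reverse complement is TCCAGAAGC, matching at positions 95–103.
Each forward site pairs with the reverse site to give a product ending at position 103: sizes 95, 57 bp.

Two products: 95 bp, 57 bp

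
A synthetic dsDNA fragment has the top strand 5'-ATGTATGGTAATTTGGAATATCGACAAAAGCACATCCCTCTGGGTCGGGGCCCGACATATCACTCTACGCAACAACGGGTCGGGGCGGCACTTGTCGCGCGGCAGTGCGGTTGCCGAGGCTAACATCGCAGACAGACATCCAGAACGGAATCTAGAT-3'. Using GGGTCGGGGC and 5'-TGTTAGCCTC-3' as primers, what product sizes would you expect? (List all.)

The forward primer GGGTCGGGGC matches the top strand at positions 42–51, 77–86.
The reverse primer's reverse complement is GAGGCTAACA, matching at positions 116–125.
Each forward site pairs with the reverse site to give a product ending at position 125: sizes 84, 49 bp.

84 bp, 49 bp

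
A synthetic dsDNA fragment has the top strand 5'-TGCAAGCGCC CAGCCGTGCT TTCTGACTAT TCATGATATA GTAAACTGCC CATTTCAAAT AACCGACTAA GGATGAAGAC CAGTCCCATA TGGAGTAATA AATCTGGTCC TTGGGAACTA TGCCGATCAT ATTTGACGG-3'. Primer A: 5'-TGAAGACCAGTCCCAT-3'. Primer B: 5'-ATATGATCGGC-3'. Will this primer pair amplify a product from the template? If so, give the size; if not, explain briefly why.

Yes — a 59 bp product.

Primer A (TGAAGACCAGTCCCAT) matches the top strand at positions 74–89; it acts as a forward primer.
Primer B's reverse complement is GCCGATCATAT, matching the top strand at positions 122–132; it acts as a reverse primer.
The 3' ends face each other across positions 74–132, giving a 59 bp product.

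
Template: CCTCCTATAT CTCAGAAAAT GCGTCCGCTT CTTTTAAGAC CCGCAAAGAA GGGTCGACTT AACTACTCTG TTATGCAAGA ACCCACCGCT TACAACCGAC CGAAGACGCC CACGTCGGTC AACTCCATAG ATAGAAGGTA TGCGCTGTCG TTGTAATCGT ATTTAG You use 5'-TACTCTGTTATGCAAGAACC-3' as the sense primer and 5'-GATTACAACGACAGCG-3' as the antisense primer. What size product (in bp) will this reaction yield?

95 bp

The forward primer matches the template at positions 64–83.
Reverse complement of the reverse primer: CGCTGTCGTTGTAATC. This occurs on the top strand at positions 143–158.
Product length = (reverse-primer end) − (forward-primer start) + 1 = 158 − 64 + 1 = 95 bp.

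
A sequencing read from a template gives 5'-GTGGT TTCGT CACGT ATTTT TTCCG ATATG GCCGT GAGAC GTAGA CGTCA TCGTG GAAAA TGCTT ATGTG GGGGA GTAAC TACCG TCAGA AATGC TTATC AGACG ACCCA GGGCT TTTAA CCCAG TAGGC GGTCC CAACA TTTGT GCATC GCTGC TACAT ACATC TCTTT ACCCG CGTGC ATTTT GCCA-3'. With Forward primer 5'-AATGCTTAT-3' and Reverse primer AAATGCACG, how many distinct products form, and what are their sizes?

The forward primer AATGCTTAT matches the top strand at positions 59–67, 91–99.
The reverse primer's reverse complement is CGTGCATTT, matching at positions 176–184.
Each forward site pairs with the reverse site to give a product ending at position 184: sizes 126, 94 bp.

Two products: 126 bp, 94 bp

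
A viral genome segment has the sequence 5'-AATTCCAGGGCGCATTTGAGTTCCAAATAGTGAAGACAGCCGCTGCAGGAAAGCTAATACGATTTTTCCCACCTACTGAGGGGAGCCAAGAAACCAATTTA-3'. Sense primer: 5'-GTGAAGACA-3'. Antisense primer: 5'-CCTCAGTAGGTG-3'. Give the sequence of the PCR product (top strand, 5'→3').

Scanning the template, GTGAAGACA occurs at positions 30–38; this primer anneals to the bottom strand there with its 3' end pointing downstream.
Reverse complement of the reverse primer: CACCTACTGAGG. This occurs on the top strand at positions 70–81.
The product is the template from position 30 through 81 (52 bp).

5'-GTGAAGACAGCCGCTGCAGGAAAGCTAATACGATTTTTCCCACCTACTGAGG-3'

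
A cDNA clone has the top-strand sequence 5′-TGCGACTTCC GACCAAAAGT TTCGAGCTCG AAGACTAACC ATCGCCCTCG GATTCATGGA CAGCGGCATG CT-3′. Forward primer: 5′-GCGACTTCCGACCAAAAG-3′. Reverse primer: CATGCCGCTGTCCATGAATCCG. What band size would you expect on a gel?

69 bp

Forward primer GCGACTTCCGACCAAAAG is found on the top strand at positions 2–19.
The reverse primer's reverse complement is CGGATTCATGGACAGCGGCATG, which matches the template at positions 49–70.
Amplicon spans positions 2–70: 69 bp.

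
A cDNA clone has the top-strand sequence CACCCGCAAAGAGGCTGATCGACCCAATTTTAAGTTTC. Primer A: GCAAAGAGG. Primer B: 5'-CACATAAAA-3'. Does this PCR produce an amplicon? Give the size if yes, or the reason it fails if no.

Primer B (CACATAAAA) does not match the top strand, and its reverse complement TTTTATGTG does not match either.
With no annealing site for primer B, no amplification occurs.

No product — primer B has no binding site in the template.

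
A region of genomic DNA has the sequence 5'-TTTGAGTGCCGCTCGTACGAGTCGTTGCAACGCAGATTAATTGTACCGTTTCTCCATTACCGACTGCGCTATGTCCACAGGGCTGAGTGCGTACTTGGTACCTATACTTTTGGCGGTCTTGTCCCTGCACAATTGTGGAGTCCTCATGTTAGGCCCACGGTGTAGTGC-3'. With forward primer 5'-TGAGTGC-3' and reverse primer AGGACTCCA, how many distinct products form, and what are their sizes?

Two products: 142 bp, 61 bp

The forward primer TGAGTGC matches the top strand at positions 3–9, 84–90.
The reverse primer's reverse complement is TGGAGTCCT, matching at positions 136–144.
Each forward site pairs with the reverse site to give a product ending at position 144: sizes 142, 61 bp.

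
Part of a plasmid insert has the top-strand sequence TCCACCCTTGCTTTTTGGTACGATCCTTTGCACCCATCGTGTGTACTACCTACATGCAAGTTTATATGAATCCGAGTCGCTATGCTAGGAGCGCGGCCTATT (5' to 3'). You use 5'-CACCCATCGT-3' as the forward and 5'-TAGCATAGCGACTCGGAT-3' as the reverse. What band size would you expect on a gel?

Scanning the template, CACCCATCGT occurs at positions 31–40; this primer anneals to the bottom strand there with its 3' end pointing downstream.
The reverse primer's reverse complement is ATCCGAGTCGCTATGCTA, which matches the template at positions 70–87.
The product runs from position 31 to position 87, so its length is 87 − 31 + 1 = 57 bp.

57 bp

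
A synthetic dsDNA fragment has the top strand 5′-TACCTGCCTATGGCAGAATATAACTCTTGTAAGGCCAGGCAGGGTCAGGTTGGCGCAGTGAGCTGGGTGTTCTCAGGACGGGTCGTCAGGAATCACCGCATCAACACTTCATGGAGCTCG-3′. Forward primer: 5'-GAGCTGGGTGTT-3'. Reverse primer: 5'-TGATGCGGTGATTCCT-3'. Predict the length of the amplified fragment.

The forward primer matches the template at positions 60–71.
Reverse complement of the reverse primer: AGGAATCACCGCATCA. This occurs on the top strand at positions 88–103.
Amplicon spans positions 60–103: 44 bp.

44 bp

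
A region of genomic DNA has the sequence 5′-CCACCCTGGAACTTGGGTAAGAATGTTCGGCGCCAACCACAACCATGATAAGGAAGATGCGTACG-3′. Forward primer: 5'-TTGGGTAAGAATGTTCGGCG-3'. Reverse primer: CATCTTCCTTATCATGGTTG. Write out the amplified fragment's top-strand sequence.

5'-TTGGGTAAGAATGTTCGGCGCCAACCACAACCATGATAAGGAAGATG-3'

The forward primer matches the template at positions 13–32.
The reverse primer's reverse complement is CAACCATGATAAGGAAGATG, which matches the template at positions 40–59.
The product is the template from position 13 through 59 (47 bp).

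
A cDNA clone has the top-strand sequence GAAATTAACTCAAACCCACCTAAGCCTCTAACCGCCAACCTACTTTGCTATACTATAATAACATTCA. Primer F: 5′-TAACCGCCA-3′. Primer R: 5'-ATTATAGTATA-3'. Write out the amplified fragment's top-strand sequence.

Scanning the template, TAACCGCCA occurs at positions 29–37; this primer anneals to the bottom strand there with its 3' end pointing downstream.
Reverse complement of the reverse primer: TATACTATAAT. This occurs on the top strand at positions 49–59.
The product is the template from position 29 through 59 (31 bp).

5'-TAACCGCCAACCTACTTTGCTATACTATAAT-3'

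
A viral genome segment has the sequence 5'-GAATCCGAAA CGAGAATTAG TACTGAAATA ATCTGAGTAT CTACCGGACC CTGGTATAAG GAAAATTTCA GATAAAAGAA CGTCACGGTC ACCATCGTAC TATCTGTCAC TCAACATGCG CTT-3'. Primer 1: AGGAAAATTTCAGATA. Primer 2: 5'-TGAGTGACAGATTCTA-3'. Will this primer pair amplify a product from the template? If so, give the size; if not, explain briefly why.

No product — primer 2 has no binding site in the template.

Primer 2 (TGAGTGACAGATTCTA) does not match the top strand, and its reverse complement TAGAATCTGTCACTCA does not match either.
With no annealing site for primer 2, no amplification occurs.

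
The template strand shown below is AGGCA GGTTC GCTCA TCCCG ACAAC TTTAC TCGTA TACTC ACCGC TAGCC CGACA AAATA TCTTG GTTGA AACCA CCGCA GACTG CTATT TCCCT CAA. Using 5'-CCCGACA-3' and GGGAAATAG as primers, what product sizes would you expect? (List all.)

The forward primer CCCGACA matches the top strand at positions 17–23, 49–55.
The reverse primer's reverse complement is CTATTTCCC, matching at positions 86–94.
Each forward site pairs with the reverse site to give a product ending at position 94: sizes 78, 46 bp.

78 bp, 46 bp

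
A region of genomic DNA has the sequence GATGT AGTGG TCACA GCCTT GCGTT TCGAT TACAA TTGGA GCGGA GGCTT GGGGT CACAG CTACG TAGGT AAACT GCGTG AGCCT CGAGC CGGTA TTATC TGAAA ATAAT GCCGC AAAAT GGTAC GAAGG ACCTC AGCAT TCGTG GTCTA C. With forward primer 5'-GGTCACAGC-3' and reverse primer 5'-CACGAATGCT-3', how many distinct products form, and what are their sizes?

Two products: 137 bp, 93 bp

The forward primer GGTCACAGC matches the top strand at positions 9–17, 53–61.
The reverse primer's reverse complement is AGCATTCGTG, matching at positions 136–145.
Each forward site pairs with the reverse site to give a product ending at position 145: sizes 137, 93 bp.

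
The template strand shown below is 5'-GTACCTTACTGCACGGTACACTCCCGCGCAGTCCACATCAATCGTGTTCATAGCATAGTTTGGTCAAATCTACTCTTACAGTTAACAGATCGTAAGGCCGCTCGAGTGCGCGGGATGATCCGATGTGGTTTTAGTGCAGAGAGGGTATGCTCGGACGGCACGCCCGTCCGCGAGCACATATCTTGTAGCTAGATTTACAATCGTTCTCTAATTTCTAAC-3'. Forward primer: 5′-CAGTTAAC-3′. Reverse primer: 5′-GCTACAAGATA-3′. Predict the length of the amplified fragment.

111 bp

Scanning the template, CAGTTAAC occurs at positions 79–86; this primer anneals to the bottom strand there with its 3' end pointing downstream.
Taking the reverse complement of GCTACAAGATA gives TATCTTGTAGC, found at positions 179–189 on the template; the primer anneals here to the top strand with its 3' end pointing upstream.
The product runs from position 79 to position 189, so its length is 189 − 79 + 1 = 111 bp.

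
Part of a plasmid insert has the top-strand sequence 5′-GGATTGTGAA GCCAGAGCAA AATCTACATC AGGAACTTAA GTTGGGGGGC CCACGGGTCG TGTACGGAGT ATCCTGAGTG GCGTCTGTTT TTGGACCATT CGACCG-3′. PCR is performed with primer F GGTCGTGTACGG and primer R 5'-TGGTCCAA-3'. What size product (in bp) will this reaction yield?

The forward primer matches the template at positions 56–67.
Taking the reverse complement of TGGTCCAA gives TTGGACCA, found at positions 91–98 on the template; the primer anneals here to the top strand with its 3' end pointing upstream.
The product runs from position 56 to position 98, so its length is 98 − 56 + 1 = 43 bp.

43 bp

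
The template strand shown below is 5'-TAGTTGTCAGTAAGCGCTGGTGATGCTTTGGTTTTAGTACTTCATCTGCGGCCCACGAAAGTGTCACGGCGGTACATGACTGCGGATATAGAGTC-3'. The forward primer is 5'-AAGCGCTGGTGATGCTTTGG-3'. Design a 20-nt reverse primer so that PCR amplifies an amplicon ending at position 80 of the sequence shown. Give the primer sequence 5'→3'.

5'-GTCATGTACCGCCGTGACAC-3'

The forward primer binds at positions 12–31; the product's 3' end on the top strand is position 80.
The reverse primer anneals to the top strand over positions 61–80, i.e. to GTGTCACGGCGGTACATGAC.
Its sequence written 5'→3' is the reverse complement: GTCATGTACCGCCGTGACAC.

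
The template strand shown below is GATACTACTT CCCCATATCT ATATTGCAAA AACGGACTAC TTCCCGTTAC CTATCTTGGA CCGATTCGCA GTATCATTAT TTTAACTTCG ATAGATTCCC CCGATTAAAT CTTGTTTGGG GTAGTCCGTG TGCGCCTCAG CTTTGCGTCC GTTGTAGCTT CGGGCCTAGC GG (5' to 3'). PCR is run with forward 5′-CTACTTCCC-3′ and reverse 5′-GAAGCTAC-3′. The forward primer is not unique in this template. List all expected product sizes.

The forward primer CTACTTCCC matches the top strand at positions 5–13, 37–45.
The reverse primer's reverse complement is GTAGCTTC, matching at positions 154–161.
Each forward site pairs with the reverse site to give a product ending at position 161: sizes 157, 125 bp.

157 bp, 125 bp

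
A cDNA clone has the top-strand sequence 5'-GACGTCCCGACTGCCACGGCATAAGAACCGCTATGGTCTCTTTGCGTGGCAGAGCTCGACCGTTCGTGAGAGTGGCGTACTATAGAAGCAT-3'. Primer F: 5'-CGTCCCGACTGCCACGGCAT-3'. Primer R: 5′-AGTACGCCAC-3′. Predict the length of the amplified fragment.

The forward primer matches the template at positions 3–22.
Reverse complement of the reverse primer: GTGGCGTACT. This occurs on the top strand at positions 72–81.
The product runs from position 3 to position 81, so its length is 81 − 3 + 1 = 79 bp.

79 bp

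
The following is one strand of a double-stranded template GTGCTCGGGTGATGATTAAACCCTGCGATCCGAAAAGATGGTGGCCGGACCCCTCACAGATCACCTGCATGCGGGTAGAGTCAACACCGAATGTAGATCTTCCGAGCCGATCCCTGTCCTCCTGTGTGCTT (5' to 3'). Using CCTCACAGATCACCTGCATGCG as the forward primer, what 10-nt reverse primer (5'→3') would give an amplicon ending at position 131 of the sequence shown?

The forward primer binds at positions 52–73; the product's 3' end on the top strand is position 131.
The reverse primer anneals to the top strand over positions 122–131, i.e. to CTGTGTGCTT.
Its sequence written 5'→3' is the reverse complement: AAGCACACAG.

5'-AAGCACACAG-3'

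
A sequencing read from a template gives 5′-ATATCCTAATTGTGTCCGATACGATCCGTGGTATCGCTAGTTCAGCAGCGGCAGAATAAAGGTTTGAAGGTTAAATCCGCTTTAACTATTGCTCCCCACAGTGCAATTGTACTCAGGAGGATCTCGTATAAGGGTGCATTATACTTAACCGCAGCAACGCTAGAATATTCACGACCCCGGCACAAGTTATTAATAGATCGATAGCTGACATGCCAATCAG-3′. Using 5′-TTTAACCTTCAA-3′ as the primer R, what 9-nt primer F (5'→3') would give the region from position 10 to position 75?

5'-TTGTGTCCG-3'

The reverse primer's reverse complement TTGAAGGTTAAA matches the template at positions 64–75; the product starts at position 10.
The forward primer is identical to the top strand over positions 10–18: TTGTGTCCG.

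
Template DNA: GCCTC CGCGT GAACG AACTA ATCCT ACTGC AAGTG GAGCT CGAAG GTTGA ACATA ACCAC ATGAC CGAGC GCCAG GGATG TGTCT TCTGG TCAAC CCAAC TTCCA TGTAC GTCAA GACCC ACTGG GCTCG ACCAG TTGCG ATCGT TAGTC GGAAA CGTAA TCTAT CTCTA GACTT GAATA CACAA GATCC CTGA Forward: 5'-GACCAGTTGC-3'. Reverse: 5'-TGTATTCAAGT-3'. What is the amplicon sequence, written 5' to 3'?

Forward primer GACCAGTTGC is found on the top strand at positions 130–139.
The reverse primer's reverse complement is ACTTGAATACA, which matches the template at positions 172–182.
The product is the template from position 130 through 182 (53 bp).

5'-GACCAGTTGCGATCGTTAGTCGGAAACGTAATCTATCTCTAGACTTGAATACA-3'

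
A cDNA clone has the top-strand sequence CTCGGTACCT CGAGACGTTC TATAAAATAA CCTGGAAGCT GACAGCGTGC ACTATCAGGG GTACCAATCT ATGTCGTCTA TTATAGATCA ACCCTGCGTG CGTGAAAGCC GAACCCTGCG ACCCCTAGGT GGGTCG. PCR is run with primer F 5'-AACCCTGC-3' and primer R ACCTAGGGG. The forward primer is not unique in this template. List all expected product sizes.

The forward primer AACCCTGC matches the top strand at positions 90–97, 112–119.
The reverse primer's reverse complement is CCCCTAGGT, matching at positions 122–130.
Each forward site pairs with the reverse site to give a product ending at position 130: sizes 41, 19 bp.

41 bp, 19 bp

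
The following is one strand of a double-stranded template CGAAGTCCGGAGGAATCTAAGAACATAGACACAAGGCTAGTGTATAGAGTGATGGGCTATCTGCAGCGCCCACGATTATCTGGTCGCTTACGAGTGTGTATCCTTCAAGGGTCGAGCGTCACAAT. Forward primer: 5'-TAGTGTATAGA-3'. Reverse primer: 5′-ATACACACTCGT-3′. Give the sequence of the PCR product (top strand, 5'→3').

The forward primer matches the template at positions 38–48.
Taking the reverse complement of ATACACACTCGT gives ACGAGTGTGTAT, found at positions 90–101 on the template; the primer anneals here to the top strand with its 3' end pointing upstream.
The product is the template from position 38 through 101 (64 bp).

5'-TAGTGTATAGAGTGATGGGCTATCTGCAGCGCCCACGATTATCTGGTCGCTTACGAGTGTGTAT-3'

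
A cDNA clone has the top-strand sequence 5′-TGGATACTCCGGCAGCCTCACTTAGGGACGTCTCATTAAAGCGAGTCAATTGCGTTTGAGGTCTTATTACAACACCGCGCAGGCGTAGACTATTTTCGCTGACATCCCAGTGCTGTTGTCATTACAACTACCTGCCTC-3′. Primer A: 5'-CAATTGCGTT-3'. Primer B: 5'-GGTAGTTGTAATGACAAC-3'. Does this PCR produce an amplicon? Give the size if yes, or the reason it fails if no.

Yes — an 86 bp product.

Primer A (CAATTGCGTT) matches the top strand at positions 47–56; it acts as a forward primer.
Primer B's reverse complement is GTTGTCATTACAACTACC, matching the top strand at positions 115–132; it acts as a reverse primer.
The 3' ends face each other across positions 47–132, giving an 86 bp product.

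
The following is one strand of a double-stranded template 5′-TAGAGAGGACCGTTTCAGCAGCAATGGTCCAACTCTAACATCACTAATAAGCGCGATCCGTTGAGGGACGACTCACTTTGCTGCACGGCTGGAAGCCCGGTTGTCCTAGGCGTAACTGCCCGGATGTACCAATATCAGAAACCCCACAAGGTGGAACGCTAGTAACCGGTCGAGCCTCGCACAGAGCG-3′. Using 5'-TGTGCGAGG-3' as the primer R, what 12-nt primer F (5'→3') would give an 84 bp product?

The reverse primer's reverse complement CCTCGCACA matches the template at positions 175–183, so the product ends at position 183.
An 84 bp product then starts at position 183 − 84 + 1 = 100.
The forward primer is identical to the top strand there: GTTGTCCTAGGC.

5'-GTTGTCCTAGGC-3'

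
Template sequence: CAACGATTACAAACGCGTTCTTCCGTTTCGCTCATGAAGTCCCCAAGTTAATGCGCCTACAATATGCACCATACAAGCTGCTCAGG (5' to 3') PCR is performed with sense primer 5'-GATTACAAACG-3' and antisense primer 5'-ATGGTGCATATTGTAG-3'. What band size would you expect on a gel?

68 bp

The forward primer matches the template at positions 5–15.
Taking the reverse complement of ATGGTGCATATTGTAG gives CTACAATATGCACCAT, found at positions 57–72 on the template; the primer anneals here to the top strand with its 3' end pointing upstream.
Amplicon spans positions 5–72: 68 bp.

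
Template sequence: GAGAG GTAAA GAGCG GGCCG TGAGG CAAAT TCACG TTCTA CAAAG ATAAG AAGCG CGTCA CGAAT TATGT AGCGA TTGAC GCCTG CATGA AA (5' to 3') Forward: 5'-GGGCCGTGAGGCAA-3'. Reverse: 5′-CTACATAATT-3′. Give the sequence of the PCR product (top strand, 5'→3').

Scanning the template, GGGCCGTGAGGCAA occurs at positions 15–28; this primer anneals to the bottom strand there with its 3' end pointing downstream.
Taking the reverse complement of CTACATAATT gives AATTATGTAG, found at positions 63–72 on the template; the primer anneals here to the top strand with its 3' end pointing upstream.
The product is the template from position 15 through 72 (58 bp).

5'-GGGCCGTGAGGCAAATTCACGTTCTACAAAGATAAGAAGCGCGTCACGAATTATGTAG-3'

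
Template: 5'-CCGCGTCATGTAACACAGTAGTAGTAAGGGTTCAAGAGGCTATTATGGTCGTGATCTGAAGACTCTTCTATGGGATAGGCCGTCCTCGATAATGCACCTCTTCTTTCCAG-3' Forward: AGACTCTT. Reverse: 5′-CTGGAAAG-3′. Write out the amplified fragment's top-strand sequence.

Forward primer AGACTCTT is found on the top strand at positions 60–67.
The reverse primer's reverse complement is CTTTCCAG, which matches the template at positions 103–110.
The product is the template from position 60 through 110 (51 bp).

5'-AGACTCTTCTATGGGATAGGCCGTCCTCGATAATGCACCTCTTCTTTCCAG-3'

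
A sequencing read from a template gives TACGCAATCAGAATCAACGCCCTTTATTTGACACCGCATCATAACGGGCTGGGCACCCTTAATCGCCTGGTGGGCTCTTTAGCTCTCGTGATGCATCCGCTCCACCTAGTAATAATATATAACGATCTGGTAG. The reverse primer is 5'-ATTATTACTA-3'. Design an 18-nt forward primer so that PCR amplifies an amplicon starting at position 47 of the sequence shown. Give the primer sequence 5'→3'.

The reverse primer's reverse complement TAGTAATAAT matches the template at positions 107–116; the product starts at position 47.
The forward primer is identical to the top strand over positions 47–64: GGCTGGGCACCCTTAATC.

5'-GGCTGGGCACCCTTAATC-3'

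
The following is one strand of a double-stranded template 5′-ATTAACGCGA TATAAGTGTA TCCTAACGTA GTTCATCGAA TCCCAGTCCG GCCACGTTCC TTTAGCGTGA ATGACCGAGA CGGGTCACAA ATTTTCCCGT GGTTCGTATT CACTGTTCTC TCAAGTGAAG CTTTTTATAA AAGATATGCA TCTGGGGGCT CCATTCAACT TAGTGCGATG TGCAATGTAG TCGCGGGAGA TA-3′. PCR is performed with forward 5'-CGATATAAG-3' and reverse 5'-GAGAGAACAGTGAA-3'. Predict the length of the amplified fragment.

115 bp

The forward primer matches the template at positions 8–16.
Reverse complement of the reverse primer: TTCACTGTTCTCTC. This occurs on the top strand at positions 109–122.
Amplicon spans positions 8–122: 115 bp.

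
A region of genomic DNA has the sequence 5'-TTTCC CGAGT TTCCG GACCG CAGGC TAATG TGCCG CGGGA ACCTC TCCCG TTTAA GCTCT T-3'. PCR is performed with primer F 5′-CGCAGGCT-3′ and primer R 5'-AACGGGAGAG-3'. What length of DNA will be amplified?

Forward primer CGCAGGCT is found on the top strand at positions 19–26.
The reverse primer's reverse complement is CTCTCCCGTT, which matches the template at positions 43–52.
Amplicon spans positions 19–52: 34 bp.

34 bp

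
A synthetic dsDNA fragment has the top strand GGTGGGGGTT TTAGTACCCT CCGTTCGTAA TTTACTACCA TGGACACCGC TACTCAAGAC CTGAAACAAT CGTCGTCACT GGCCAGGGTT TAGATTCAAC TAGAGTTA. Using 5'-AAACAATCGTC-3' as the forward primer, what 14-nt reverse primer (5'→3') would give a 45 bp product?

5'-TAACTCTAGTTGAA-3'

The forward primer binds at positions 64–74, so a 45 bp product ends at position 64 + 45 − 1 = 108.
The reverse primer anneals to the top strand over positions 95–108, i.e. to TTCAACTAGAGTTA.
Its sequence written 5'→3' is the reverse complement: TAACTCTAGTTGAA.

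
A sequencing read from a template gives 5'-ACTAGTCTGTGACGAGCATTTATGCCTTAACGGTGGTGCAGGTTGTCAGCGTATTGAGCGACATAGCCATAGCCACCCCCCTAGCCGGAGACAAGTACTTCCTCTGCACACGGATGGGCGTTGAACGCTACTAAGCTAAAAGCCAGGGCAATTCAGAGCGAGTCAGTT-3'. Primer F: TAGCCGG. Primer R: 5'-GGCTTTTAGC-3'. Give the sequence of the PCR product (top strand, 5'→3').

Scanning the template, TAGCCGG occurs at positions 82–88; this primer anneals to the bottom strand there with its 3' end pointing downstream.
The reverse primer's reverse complement is GCTAAAAGCC, which matches the template at positions 135–144.
The product is the template from position 82 through 144 (63 bp).

5'-TAGCCGGAGACAAGTACTTCCTCTGCACACGGATGGGCGTTGAACGCTACTAAGCTAAAAGCC-3'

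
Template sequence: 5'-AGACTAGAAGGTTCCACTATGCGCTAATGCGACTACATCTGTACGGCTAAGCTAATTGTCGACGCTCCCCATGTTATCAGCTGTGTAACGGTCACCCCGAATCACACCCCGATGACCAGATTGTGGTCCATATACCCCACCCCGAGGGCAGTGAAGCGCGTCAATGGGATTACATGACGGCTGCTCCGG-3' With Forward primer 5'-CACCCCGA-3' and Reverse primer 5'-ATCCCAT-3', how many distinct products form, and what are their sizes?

The forward primer CACCCCGA matches the top strand at positions 93–100, 105–112, 138–145.
The reverse primer's reverse complement is ATGGGAT, matching at positions 164–170.
Each forward site pairs with the reverse site to give a product ending at position 170: sizes 78, 66, 33 bp.

Three products: 78 bp, 66 bp, 33 bp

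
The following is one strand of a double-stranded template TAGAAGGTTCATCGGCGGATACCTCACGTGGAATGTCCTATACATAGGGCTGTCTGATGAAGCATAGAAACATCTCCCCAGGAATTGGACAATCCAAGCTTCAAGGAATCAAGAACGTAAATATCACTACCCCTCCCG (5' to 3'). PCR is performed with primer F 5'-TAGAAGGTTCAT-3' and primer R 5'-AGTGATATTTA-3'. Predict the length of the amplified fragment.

Scanning the template, TAGAAGGTTCAT occurs at positions 1–12; this primer anneals to the bottom strand there with its 3' end pointing downstream.
The reverse primer's reverse complement is TAAATATCACT, which matches the template at positions 118–128.
Product length = (reverse-primer end) − (forward-primer start) + 1 = 128 − 1 + 1 = 128 bp.

128 bp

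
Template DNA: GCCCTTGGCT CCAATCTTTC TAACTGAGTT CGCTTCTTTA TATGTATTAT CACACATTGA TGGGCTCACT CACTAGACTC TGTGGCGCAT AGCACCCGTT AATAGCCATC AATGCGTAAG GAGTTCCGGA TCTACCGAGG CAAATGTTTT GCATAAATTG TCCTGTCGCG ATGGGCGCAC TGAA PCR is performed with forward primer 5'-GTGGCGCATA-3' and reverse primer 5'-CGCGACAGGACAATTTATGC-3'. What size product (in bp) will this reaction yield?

Forward primer GTGGCGCATA is found on the top strand at positions 82–91.
Taking the reverse complement of CGCGACAGGACAATTTATGC gives GCATAAATTGTCCTGTCGCG, found at positions 151–170 on the template; the primer anneals here to the top strand with its 3' end pointing upstream.
Product length = (reverse-primer end) − (forward-primer start) + 1 = 170 − 82 + 1 = 89 bp.

89 bp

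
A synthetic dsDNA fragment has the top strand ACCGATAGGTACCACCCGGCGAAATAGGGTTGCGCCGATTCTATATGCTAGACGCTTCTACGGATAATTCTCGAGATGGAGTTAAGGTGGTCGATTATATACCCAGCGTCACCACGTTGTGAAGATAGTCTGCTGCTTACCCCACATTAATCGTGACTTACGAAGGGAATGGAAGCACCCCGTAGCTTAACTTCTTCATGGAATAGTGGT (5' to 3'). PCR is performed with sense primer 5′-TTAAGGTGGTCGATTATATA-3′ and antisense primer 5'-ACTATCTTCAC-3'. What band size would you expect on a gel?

48 bp

The forward primer matches the template at positions 82–101.
Reverse complement of the reverse primer: GTGAAGATAGT. This occurs on the top strand at positions 119–129.
The product runs from position 82 to position 129, so its length is 129 − 82 + 1 = 48 bp.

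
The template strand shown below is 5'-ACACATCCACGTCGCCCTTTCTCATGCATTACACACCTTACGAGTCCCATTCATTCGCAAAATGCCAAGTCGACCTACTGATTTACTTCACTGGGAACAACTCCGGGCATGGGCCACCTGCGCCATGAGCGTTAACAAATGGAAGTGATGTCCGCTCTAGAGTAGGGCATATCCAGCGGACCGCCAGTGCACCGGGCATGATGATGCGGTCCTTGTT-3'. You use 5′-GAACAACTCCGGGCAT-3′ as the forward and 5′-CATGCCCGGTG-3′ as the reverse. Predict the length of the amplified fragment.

106 bp

The forward primer matches the template at positions 95–110.
The reverse primer's reverse complement is CACCGGGCATG, which matches the template at positions 190–200.
The product runs from position 95 to position 200, so its length is 200 − 95 + 1 = 106 bp.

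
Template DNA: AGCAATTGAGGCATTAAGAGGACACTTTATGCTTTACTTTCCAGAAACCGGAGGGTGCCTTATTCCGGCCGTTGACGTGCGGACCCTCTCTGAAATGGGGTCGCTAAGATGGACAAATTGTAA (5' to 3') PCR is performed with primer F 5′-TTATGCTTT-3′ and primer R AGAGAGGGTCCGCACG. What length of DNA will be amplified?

65 bp

The forward primer matches the template at positions 27–35.
The reverse primer's reverse complement is CGTGCGGACCCTCTCT, which matches the template at positions 76–91.
Amplicon spans positions 27–91: 65 bp.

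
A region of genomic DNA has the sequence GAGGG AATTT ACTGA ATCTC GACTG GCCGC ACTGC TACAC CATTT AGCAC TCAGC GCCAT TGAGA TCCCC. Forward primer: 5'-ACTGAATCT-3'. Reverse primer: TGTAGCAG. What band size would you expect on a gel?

29 bp

Scanning the template, ACTGAATCT occurs at positions 11–19; this primer anneals to the bottom strand there with its 3' end pointing downstream.
The reverse primer's reverse complement is CTGCTACA, which matches the template at positions 32–39.
Amplicon spans positions 11–39: 29 bp.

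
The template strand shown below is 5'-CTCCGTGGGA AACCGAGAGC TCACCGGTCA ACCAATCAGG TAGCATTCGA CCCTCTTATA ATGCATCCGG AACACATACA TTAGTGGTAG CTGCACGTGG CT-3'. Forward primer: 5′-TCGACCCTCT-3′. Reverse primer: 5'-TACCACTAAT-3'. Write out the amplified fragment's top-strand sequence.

5'-TCGACCCTCTTATAATGCATCCGGAACACATACATTAGTGGTA-3'

The forward primer matches the template at positions 47–56.
Taking the reverse complement of TACCACTAAT gives ATTAGTGGTA, found at positions 80–89 on the template; the primer anneals here to the top strand with its 3' end pointing upstream.
The product is the template from position 47 through 89 (43 bp).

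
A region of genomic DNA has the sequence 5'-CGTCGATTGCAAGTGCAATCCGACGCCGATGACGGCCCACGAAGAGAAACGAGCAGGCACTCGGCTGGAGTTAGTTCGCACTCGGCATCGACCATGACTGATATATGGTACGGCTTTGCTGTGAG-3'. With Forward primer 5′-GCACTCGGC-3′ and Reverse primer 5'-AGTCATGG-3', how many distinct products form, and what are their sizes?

Two products: 43 bp, 22 bp

The forward primer GCACTCGGC matches the top strand at positions 57–65, 78–86.
The reverse primer's reverse complement is CCATGACT, matching at positions 92–99.
Each forward site pairs with the reverse site to give a product ending at position 99: sizes 43, 22 bp.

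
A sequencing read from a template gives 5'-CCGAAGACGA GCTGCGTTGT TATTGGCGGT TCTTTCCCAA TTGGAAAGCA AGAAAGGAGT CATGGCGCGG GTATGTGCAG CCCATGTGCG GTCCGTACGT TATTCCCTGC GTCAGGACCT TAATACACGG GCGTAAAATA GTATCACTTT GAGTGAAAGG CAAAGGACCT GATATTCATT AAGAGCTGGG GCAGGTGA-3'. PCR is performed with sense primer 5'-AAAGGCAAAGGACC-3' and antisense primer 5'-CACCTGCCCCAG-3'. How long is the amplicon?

42 bp

The forward primer matches the template at positions 156–169.
The reverse primer's reverse complement is CTGGGGCAGGTG, which matches the template at positions 186–197.
The product runs from position 156 to position 197, so its length is 197 − 156 + 1 = 42 bp.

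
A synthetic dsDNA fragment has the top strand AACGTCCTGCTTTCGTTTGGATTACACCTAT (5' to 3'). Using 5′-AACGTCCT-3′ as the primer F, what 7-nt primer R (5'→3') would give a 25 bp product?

The forward primer binds at positions 1–8, so a 25 bp product ends at position 1 + 25 − 1 = 25.
The reverse primer anneals to the top strand over positions 19–25, i.e. to GGATTAC.
Its sequence written 5'→3' is the reverse complement: GTAATCC.

5'-GTAATCC-3'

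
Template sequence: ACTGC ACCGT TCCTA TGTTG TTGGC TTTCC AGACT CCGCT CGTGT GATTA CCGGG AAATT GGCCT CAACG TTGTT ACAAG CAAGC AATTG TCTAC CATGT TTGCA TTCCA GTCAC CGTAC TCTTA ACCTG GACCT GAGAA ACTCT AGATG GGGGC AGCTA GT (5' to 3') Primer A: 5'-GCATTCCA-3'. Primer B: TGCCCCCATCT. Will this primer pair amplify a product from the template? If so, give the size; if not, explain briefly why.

Yes — a 54 bp product.

Primer A (GCATTCCA) matches the top strand at positions 103–110; it acts as a forward primer.
Primer B's reverse complement is AGATGGGGGCA, matching the top strand at positions 146–156; it acts as a reverse primer.
The 3' ends face each other across positions 103–156, giving a 54 bp product.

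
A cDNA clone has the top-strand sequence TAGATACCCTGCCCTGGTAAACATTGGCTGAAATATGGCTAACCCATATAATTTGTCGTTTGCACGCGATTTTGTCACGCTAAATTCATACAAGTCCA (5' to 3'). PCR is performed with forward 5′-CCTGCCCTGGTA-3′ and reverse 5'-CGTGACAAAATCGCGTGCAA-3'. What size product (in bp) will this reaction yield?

Forward primer CCTGCCCTGGTA is found on the top strand at positions 8–19.
Reverse complement of the reverse primer: TTGCACGCGATTTTGTCACG. This occurs on the top strand at positions 60–79.
Product length = (reverse-primer end) − (forward-primer start) + 1 = 79 − 8 + 1 = 72 bp.

72 bp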